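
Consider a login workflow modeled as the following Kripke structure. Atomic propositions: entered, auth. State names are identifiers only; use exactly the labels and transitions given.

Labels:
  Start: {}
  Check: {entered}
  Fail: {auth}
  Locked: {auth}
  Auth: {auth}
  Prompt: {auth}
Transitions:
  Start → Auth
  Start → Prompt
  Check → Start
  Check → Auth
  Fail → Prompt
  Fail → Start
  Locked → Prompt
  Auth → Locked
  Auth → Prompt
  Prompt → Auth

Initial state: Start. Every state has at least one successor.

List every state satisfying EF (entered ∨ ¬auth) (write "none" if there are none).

States satisfying entered ∨ ¬auth: {Start, Check}.
States satisfying EF (entered ∨ ¬auth): {Start, Check, Fail}.

{Start, Check, Fail}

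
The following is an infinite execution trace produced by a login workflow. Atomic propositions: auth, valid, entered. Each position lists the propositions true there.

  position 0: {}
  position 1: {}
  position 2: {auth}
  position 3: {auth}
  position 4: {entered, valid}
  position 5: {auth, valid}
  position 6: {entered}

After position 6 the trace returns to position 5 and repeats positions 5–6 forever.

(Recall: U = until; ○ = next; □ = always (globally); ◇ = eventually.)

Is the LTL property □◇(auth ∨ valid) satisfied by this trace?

◇(auth ∨ valid) holds at every position 0..6, and those are all positions ever visited, so □◇(auth ∨ valid) holds.

Holds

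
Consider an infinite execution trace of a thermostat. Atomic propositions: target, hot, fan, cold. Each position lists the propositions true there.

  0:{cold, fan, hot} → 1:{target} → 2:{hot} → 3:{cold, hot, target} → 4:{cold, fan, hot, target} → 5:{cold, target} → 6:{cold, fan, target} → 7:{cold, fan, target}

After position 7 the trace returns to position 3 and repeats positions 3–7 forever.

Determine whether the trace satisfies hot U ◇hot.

Yes

Walking from position 0: ◇hot first holds at position 0, and hot holds at every earlier position along the way, so hot U ◇hot holds.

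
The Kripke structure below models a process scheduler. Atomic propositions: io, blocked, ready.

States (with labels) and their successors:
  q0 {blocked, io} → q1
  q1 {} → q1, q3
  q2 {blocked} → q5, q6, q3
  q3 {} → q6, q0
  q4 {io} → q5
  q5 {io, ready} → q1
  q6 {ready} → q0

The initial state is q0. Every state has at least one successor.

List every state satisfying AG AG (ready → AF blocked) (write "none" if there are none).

States satisfying AG (ready → AF blocked): {q0, q1, q3, q6}.
States satisfying AG AG (ready → AF blocked): {q0, q1, q3, q6}.

{q0, q1, q3, q6}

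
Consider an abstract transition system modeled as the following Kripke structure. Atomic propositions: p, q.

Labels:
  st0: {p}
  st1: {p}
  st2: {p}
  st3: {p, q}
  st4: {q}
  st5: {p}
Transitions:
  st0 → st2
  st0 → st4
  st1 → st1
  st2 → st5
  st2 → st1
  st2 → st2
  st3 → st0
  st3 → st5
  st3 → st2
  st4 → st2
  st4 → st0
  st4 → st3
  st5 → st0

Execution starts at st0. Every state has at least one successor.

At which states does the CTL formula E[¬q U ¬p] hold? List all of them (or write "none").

States satisfying ¬q: {st0, st1, st2, st5}.
States satisfying ¬p: {st4}.
States satisfying E[¬q U ¬p]: {st0, st2, st4, st5}.

{st0, st2, st4, st5}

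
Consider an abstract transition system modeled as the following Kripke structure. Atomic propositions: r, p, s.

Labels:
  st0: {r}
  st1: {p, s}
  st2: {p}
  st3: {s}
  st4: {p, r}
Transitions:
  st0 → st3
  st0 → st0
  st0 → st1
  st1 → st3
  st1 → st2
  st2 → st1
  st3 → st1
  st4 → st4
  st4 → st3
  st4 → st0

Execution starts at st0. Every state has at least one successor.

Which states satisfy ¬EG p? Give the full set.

States satisfying p: {st1, st2, st4}.
States satisfying EG p: {st1, st2, st4}.
States satisfying ¬EG p: {st0, st3}.

{st0, st3}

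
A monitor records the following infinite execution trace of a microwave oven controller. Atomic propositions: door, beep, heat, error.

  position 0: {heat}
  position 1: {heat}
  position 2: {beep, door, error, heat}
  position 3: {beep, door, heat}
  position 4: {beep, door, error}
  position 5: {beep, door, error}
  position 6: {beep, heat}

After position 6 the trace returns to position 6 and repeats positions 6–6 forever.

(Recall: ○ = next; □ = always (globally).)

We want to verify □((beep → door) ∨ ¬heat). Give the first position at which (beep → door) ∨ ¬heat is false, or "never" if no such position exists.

6

Check (beep → door) ∨ ¬heat at each position in order: 0 ✓, 1 ✓, 2 ✓, 3 ✓, 4 ✓, 5 ✓.
At position 6 the labels are {beep, heat}, so (beep → door) ∨ ¬heat is false there. This is the first violation.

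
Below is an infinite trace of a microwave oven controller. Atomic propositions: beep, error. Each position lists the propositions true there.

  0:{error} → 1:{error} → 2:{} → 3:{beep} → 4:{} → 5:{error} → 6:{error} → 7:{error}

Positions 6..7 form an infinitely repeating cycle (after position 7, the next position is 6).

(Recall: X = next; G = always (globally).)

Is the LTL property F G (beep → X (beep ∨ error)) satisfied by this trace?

Satisfied

G (beep → X (beep ∨ error)) holds at position 4, which is reachable from 0, so F G (beep → X (beep ∨ error)) holds.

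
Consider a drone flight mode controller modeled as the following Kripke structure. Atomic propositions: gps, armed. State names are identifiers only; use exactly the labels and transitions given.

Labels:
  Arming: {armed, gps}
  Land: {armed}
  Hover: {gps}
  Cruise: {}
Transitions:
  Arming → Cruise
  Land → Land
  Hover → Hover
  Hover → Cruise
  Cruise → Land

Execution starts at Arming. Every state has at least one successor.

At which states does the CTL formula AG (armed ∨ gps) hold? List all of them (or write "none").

States satisfying armed ∨ gps: {Arming, Land, Hover}.
States satisfying AG (armed ∨ gps): {Land}.

{Land}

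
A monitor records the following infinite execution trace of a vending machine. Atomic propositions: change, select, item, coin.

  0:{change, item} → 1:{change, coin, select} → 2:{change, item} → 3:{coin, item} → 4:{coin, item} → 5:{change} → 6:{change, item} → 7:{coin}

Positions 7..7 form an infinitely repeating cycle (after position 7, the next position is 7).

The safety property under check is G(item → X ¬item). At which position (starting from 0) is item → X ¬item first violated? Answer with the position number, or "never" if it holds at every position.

2

Check item → X ¬item at each position in order: 0 ✓, 1 ✓.
At position 2 the labels are {change, item} and the next position 3 has {coin, item}, so item → X ¬item is false there. This is the first violation.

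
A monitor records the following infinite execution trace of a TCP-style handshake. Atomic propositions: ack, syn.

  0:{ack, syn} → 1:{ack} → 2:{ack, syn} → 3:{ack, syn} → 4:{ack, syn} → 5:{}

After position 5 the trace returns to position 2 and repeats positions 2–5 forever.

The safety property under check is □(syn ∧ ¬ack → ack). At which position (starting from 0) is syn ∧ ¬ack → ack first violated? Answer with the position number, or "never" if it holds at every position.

syn ∧ ¬ack → ack holds at every position 0..5, and those are all the positions the trace ever visits, so the invariant □(syn ∧ ¬ack → ack) is never violated.

never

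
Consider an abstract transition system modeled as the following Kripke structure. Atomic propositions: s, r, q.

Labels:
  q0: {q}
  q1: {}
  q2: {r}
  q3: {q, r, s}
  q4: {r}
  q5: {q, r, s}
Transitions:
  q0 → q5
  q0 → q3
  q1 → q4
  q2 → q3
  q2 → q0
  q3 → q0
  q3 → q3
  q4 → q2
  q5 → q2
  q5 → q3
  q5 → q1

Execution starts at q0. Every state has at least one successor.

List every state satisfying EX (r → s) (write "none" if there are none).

States satisfying r → s: {q0, q1, q3, q5}.
States satisfying EX (r → s): {q0, q2, q3, q5}.

{q0, q2, q3, q5}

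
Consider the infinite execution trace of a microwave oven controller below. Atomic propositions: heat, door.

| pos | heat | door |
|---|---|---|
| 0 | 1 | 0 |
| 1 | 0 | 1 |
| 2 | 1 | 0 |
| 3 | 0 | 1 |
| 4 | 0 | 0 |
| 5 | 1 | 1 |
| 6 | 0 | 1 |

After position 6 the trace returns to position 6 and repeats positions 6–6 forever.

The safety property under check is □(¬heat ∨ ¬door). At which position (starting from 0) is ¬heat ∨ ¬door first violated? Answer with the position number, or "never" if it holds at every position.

5

Check ¬heat ∨ ¬door at each position in order: 0 ✓, 1 ✓, 2 ✓, 3 ✓, 4 ✓.
At position 5 the labels are {door, heat}, so ¬heat ∨ ¬door is false there. This is the first violation.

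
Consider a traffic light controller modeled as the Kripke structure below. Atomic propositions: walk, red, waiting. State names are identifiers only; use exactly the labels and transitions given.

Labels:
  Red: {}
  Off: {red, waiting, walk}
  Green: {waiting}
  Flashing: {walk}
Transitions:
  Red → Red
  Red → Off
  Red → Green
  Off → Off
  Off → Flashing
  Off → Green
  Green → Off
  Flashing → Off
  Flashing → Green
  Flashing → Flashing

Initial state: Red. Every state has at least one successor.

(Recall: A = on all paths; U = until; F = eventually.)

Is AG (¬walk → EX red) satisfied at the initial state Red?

Satisfied

States satisfying ¬walk → EX red: {Red, Off, Green, Flashing}.
States satisfying AG (¬walk → EX red): {Red, Off, Green, Flashing}.
Every state reachable from Red satisfies ¬walk → EX red.
Red ∈ Sat(AG (¬walk → EX red)).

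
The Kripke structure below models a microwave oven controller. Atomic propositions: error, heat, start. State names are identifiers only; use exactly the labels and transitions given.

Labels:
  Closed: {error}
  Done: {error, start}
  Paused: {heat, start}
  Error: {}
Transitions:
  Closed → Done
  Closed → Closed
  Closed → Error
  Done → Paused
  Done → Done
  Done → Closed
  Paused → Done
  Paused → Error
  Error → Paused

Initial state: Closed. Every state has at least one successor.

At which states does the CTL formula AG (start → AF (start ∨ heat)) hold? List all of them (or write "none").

States satisfying start → AF (start ∨ heat): {Closed, Done, Paused, Error}.
States satisfying AG (start → AF (start ∨ heat)): {Closed, Done, Paused, Error}.

{Closed, Done, Paused, Error}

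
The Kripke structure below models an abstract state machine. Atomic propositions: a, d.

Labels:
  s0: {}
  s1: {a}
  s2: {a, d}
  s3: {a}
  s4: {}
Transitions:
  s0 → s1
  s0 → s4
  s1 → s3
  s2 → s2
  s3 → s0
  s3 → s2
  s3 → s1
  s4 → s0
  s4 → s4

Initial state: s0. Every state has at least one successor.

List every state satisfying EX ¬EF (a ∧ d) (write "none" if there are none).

States satisfying ¬EF (a ∧ d): ∅.
States satisfying EX ¬EF (a ∧ d): ∅.

none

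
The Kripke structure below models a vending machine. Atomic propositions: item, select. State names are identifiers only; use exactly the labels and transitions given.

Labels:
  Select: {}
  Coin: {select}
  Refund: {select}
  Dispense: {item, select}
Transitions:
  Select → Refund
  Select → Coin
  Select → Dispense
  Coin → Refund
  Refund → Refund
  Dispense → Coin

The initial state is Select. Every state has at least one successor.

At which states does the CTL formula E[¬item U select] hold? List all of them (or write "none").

States satisfying ¬item: {Select, Coin, Refund}.
States satisfying select: {Coin, Refund, Dispense}.
States satisfying E[¬item U select]: {Select, Coin, Refund, Dispense}.

{Select, Coin, Refund, Dispense}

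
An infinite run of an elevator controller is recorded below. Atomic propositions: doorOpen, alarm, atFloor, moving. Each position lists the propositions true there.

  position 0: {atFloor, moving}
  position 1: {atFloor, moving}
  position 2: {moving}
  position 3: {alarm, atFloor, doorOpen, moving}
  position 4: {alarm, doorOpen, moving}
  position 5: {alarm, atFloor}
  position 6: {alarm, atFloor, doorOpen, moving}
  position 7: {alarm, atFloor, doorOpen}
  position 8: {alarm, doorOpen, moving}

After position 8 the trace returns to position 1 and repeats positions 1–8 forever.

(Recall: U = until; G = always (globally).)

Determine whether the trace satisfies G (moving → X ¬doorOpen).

Does not hold

moving → X ¬doorOpen must hold at every position from 0 onward. It fails at position 2, so G (moving → X ¬doorOpen) is false.
Positions where moving holds: 0, 1, 2, 3, 4, 6, 8.
Check X ¬doorOpen at each: 0→ok, 1→ok, 2→fails, 3→fails, 4→ok, 6→fails, 8→ok.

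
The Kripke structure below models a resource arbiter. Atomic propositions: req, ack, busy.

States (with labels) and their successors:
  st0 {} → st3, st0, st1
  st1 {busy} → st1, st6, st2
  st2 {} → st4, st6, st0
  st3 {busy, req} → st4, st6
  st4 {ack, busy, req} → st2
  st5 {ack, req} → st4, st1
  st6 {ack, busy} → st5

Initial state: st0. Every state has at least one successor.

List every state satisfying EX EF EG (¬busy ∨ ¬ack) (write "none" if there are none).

States satisfying EF EG (¬busy ∨ ¬ack): {st0, st1, st2, st3, st4, st5, st6}.
States satisfying EX EF EG (¬busy ∨ ¬ack): {st0, st1, st2, st3, st4, st5, st6}.

{st0, st1, st2, st3, st4, st5, st6}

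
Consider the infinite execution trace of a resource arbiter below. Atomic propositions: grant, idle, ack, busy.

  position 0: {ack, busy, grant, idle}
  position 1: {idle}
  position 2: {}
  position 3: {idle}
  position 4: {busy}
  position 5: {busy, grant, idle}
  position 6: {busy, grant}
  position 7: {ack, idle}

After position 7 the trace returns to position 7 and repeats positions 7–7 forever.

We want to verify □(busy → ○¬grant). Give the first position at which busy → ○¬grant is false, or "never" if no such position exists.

4

Check busy → ○¬grant at each position in order: 0 ✓, 1 ✓, 2 ✓, 3 ✓.
At position 4 the labels are {busy} and the next position 5 has {busy, grant, idle}, so busy → ○¬grant is false there. This is the first violation.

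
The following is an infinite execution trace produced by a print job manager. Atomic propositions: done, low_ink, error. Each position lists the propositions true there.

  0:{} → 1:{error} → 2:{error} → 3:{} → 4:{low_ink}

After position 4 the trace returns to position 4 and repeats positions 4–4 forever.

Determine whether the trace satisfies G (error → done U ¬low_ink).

Holds

error → done U ¬low_ink holds at every position 0..4, and those are all positions ever visited, so G (error → done U ¬low_ink) holds.
Positions where error holds: 1, 2.
Check done U ¬low_ink at each: 1→ok, 2→ok.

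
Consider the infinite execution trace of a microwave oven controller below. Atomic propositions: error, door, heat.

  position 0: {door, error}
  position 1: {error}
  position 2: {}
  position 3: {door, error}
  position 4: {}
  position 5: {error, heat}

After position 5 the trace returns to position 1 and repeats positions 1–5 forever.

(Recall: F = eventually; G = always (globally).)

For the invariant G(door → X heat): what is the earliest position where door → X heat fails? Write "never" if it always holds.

At position 0 the labels are {door, error} and the next position 1 has {error}, so door → X heat is false there. This is the first violation.

0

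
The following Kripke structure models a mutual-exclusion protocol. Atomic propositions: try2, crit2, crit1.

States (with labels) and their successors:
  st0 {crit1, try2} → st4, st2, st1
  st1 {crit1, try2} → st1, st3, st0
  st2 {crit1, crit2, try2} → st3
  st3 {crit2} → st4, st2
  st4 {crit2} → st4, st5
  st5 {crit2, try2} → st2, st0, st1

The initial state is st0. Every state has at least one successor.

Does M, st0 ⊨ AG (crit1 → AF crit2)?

States satisfying crit1 → AF crit2: {st2, st3, st4, st5}.
States satisfying AG (crit1 → AF crit2): ∅.
st0 is reachable from st0 and violates crit1 → AF crit2, so AG fails at st0.
st0 ∉ Sat(AG (crit1 → AF crit2)).

Violated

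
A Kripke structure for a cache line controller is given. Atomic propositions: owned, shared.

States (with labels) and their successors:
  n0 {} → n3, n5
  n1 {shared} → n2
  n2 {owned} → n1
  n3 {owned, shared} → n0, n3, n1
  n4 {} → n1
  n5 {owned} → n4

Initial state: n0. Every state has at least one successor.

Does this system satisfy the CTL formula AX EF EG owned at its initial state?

No

States satisfying EF EG owned: {n0, n3}.
States satisfying AX EF EG owned: ∅.
n0 ∉ Sat(AX EF EG owned).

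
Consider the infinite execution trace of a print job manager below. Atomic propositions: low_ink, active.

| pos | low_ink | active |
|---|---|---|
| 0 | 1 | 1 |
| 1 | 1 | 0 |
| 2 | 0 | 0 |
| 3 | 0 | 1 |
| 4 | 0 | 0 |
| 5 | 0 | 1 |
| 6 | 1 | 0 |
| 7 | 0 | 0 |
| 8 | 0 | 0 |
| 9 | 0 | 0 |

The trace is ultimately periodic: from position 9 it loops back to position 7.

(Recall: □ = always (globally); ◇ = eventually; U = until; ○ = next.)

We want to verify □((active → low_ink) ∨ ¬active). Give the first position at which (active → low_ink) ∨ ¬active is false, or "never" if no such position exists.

Check (active → low_ink) ∨ ¬active at each position in order: 0 ✓, 1 ✓, 2 ✓.
At position 3 the labels are {active}, so (active → low_ink) ∨ ¬active is false there. This is the first violation.

3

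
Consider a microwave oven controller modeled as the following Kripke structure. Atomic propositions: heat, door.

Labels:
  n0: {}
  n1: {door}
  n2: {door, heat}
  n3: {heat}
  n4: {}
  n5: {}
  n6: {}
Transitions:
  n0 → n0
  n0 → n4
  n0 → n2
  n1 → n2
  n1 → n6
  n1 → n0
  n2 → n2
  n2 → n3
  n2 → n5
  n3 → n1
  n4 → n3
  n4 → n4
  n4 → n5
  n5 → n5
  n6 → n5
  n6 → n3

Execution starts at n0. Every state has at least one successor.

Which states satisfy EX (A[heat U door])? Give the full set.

States satisfying A[heat U door]: {n1, n2, n3}.
States satisfying EX (A[heat U door]): {n0, n1, n2, n3, n4, n6}.

{n0, n1, n2, n3, n4, n6}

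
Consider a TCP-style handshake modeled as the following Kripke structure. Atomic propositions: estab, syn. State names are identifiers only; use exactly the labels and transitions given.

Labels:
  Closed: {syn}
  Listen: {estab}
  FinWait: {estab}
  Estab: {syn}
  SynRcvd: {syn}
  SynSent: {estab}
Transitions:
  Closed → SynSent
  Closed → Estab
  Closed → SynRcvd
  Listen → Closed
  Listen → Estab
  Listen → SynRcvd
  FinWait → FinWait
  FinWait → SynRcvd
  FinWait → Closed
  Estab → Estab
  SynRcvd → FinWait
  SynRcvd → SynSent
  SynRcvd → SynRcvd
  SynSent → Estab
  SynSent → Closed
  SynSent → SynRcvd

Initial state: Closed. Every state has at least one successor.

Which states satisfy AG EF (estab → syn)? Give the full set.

States satisfying EF (estab → syn): {Closed, Listen, FinWait, Estab, SynRcvd, SynSent}.
States satisfying AG EF (estab → syn): {Closed, Listen, FinWait, Estab, SynRcvd, SynSent}.

{Closed, Listen, FinWait, Estab, SynRcvd, SynSent}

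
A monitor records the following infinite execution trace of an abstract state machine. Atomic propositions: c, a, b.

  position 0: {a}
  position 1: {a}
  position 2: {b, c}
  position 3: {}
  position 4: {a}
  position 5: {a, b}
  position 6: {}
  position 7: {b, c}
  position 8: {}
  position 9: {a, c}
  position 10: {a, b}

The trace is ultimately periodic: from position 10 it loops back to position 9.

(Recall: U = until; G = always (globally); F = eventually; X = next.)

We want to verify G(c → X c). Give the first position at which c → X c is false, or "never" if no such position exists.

Check c → X c at each position in order: 0 ✓, 1 ✓.
At position 2 the labels are {b, c} and the next position 3 has {}, so c → X c is false there. This is the first violation.

2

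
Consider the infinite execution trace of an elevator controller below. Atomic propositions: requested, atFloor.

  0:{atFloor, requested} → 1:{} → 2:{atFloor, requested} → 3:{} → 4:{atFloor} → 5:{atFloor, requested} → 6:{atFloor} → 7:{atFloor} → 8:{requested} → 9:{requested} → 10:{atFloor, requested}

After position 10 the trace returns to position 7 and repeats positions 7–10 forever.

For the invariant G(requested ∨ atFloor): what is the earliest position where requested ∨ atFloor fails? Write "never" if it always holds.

1

Check requested ∨ atFloor at each position in order: 0 ✓.
At position 1 the labels are {}, so requested ∨ atFloor is false there. This is the first violation.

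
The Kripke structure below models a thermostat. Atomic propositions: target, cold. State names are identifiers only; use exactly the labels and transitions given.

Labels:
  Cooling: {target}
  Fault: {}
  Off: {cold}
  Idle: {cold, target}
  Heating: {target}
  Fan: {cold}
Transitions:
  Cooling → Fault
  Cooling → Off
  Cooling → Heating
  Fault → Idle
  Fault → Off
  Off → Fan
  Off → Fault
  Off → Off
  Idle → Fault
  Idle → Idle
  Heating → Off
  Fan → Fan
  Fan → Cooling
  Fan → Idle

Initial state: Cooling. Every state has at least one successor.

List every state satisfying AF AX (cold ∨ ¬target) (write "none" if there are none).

{Cooling, Fault, Off, Idle, Heating}

States satisfying AX (cold ∨ ¬target): {Fault, Off, Idle, Heating}.
States satisfying AF AX (cold ∨ ¬target): {Cooling, Fault, Off, Idle, Heating}.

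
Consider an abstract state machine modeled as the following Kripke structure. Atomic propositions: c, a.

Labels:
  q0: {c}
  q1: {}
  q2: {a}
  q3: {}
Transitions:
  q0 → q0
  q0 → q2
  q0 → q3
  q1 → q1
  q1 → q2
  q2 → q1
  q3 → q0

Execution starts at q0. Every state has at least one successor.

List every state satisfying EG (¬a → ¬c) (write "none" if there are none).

{q1, q2}

States satisfying ¬a → ¬c: {q1, q2, q3}.
States satisfying EG (¬a → ¬c): {q1, q2}.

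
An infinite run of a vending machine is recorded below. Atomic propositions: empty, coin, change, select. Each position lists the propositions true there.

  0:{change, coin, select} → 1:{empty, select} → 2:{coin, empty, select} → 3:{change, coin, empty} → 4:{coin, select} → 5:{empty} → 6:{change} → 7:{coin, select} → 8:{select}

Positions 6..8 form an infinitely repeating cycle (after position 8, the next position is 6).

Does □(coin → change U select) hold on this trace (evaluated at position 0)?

Yes

coin → change U select holds at every position 0..8, and those are all positions ever visited, so □(coin → change U select) holds.
Positions where coin holds: 0, 2, 3, 4, 7.
Check change U select at each: 0→ok, 2→ok, 3→ok, 4→ok, 7→ok.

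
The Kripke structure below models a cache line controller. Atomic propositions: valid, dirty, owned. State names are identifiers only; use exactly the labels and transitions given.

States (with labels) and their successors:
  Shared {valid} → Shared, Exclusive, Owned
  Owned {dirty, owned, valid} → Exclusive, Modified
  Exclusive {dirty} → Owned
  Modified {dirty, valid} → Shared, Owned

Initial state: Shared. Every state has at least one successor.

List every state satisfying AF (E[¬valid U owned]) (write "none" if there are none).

{Owned, Exclusive}

States satisfying E[¬valid U owned]: {Owned, Exclusive}.
States satisfying AF (E[¬valid U owned]): {Owned, Exclusive}.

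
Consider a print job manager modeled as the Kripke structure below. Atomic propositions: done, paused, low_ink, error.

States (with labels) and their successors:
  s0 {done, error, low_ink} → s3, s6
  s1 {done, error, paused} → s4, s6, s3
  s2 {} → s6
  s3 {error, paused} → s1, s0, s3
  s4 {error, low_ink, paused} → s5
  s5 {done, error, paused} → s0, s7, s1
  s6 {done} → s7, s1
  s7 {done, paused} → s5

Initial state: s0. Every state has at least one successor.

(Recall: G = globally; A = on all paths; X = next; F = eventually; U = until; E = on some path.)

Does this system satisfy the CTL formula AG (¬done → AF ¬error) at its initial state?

States satisfying ¬done → AF ¬error: {s0, s1, s2, s5, s6, s7}.
States satisfying AG (¬done → AF ¬error): ∅.
s3 is reachable from s0 and violates ¬done → AF ¬error, so AG fails at s0.
s0 ∉ Sat(AG (¬done → AF ¬error)).

Does not hold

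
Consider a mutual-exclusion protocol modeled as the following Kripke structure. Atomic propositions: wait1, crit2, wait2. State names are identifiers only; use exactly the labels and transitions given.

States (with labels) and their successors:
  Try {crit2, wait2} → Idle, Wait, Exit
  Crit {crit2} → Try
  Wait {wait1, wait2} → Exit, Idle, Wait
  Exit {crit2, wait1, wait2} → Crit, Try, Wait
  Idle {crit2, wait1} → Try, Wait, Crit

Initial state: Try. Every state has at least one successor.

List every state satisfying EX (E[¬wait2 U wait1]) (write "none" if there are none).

{Try, Wait, Exit, Idle}

States satisfying E[¬wait2 U wait1]: {Wait, Exit, Idle}.
States satisfying EX (E[¬wait2 U wait1]): {Try, Wait, Exit, Idle}.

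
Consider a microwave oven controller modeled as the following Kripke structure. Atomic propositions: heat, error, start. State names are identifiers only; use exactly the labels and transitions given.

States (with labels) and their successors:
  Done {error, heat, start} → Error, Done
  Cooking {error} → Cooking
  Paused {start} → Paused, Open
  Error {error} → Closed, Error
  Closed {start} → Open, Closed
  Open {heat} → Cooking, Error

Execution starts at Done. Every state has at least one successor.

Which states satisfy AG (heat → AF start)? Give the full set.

States satisfying heat → AF start: {Done, Cooking, Paused, Error, Closed}.
States satisfying AG (heat → AF start): {Cooking}.

{Cooking}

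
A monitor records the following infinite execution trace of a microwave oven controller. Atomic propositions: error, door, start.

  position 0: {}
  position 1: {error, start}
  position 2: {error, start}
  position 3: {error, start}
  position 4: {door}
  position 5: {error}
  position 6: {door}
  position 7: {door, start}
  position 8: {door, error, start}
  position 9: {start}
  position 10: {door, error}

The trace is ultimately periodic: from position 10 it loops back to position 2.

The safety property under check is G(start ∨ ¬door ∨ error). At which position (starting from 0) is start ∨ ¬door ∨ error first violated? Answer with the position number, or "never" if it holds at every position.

4

Check start ∨ ¬door ∨ error at each position in order: 0 ✓, 1 ✓, 2 ✓, 3 ✓.
At position 4 the labels are {door}, so start ∨ ¬door ∨ error is false there. This is the first violation.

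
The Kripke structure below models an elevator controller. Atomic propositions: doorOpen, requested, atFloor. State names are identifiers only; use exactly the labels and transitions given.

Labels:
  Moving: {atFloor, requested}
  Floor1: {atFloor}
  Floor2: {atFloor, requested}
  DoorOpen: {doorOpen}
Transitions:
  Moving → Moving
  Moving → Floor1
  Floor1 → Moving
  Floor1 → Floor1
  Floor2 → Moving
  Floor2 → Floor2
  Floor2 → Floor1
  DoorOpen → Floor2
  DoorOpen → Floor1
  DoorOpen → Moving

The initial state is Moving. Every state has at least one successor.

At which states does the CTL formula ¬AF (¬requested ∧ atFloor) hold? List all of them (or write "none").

{Moving, Floor2, DoorOpen}

States satisfying ¬requested ∧ atFloor: {Floor1}.
States satisfying AF (¬requested ∧ atFloor): {Floor1}.
States satisfying ¬AF (¬requested ∧ atFloor): {Moving, Floor2, DoorOpen}.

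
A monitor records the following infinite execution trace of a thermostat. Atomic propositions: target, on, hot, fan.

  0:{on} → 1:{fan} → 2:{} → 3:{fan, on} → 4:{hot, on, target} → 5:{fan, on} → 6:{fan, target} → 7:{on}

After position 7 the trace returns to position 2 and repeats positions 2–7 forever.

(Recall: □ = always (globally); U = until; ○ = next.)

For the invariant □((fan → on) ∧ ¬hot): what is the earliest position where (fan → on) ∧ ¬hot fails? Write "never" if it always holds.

1

Check (fan → on) ∧ ¬hot at each position in order: 0 ✓.
At position 1 the labels are {fan}, so (fan → on) ∧ ¬hot is false there. This is the first violation.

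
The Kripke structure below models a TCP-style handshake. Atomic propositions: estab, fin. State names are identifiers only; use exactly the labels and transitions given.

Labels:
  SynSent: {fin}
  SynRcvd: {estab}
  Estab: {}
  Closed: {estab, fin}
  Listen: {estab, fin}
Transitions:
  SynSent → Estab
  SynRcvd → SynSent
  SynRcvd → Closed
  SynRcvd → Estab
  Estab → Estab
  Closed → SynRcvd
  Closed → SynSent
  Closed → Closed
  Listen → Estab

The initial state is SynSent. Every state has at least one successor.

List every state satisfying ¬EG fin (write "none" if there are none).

States satisfying fin: {SynSent, Closed, Listen}.
States satisfying EG fin: {Closed}.
States satisfying ¬EG fin: {SynSent, SynRcvd, Estab, Listen}.

{SynSent, SynRcvd, Estab, Listen}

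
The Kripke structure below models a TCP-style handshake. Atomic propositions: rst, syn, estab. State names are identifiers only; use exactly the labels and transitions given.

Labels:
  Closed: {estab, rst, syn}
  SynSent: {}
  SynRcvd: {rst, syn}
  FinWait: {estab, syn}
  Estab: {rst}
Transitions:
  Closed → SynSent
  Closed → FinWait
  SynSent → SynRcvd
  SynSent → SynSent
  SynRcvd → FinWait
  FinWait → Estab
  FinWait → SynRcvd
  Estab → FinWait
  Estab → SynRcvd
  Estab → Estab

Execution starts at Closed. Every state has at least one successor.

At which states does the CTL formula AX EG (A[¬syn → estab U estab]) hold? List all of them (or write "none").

States satisfying EG (A[¬syn → estab U estab]): {Closed, SynRcvd, FinWait}.
States satisfying AX EG (A[¬syn → estab U estab]): {SynRcvd}.

{SynRcvd}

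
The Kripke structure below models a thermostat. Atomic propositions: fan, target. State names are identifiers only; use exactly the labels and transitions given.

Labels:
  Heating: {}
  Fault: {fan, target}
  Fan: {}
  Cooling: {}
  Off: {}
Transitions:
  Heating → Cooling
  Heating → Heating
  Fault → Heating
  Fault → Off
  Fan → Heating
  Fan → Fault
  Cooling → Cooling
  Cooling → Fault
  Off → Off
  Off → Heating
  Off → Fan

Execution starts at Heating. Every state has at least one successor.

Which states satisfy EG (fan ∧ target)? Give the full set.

States satisfying fan ∧ target: {Fault}.
States satisfying EG (fan ∧ target): ∅.

none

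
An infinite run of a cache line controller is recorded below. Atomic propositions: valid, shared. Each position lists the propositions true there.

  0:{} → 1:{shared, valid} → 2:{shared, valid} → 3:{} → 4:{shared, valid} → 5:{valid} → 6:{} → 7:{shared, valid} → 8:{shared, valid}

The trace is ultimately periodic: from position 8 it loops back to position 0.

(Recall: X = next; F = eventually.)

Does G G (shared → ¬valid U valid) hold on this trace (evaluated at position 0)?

Yes

G (shared → ¬valid U valid) holds at every position 0..8, and those are all positions ever visited, so G G (shared → ¬valid U valid) holds.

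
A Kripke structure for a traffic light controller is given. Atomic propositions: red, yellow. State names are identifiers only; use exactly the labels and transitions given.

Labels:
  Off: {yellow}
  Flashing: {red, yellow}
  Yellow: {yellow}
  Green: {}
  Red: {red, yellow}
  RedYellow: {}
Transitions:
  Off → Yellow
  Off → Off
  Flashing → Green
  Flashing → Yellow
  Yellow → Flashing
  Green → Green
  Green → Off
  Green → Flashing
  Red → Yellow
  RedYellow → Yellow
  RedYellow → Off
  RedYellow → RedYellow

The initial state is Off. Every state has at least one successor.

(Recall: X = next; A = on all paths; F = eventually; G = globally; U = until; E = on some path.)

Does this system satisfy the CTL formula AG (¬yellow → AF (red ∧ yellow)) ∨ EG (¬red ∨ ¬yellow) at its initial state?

States satisfying ¬yellow → AF (red ∧ yellow): {Off, Flashing, Yellow, Red}.
States satisfying AG (¬yellow → AF (red ∧ yellow)): ∅.
States satisfying ¬red ∨ ¬yellow: {Off, Yellow, Green, RedYellow}.
States satisfying EG (¬red ∨ ¬yellow): {Off, Green, RedYellow}.
States satisfying AG (¬yellow → AF (red ∧ yellow)) ∨ EG (¬red ∨ ¬yellow): {Off, Green, RedYellow}.
Off ∈ Sat(AG (¬yellow → AF (red ∧ yellow)) ∨ EG (¬red ∨ ¬yellow)).

Holds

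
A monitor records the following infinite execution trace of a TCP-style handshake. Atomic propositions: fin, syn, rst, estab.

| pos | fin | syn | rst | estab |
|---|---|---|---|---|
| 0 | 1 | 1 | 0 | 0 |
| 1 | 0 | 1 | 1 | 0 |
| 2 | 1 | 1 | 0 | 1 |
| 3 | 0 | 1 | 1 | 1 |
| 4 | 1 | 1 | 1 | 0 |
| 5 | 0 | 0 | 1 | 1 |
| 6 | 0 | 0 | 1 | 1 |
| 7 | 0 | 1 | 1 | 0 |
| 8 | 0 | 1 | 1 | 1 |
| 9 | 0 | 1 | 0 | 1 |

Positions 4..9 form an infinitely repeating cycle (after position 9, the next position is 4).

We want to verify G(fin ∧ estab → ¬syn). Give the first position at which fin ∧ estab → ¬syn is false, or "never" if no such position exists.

2

Check fin ∧ estab → ¬syn at each position in order: 0 ✓, 1 ✓.
At position 2 the labels are {estab, fin, syn}, so fin ∧ estab → ¬syn is false there. This is the first violation.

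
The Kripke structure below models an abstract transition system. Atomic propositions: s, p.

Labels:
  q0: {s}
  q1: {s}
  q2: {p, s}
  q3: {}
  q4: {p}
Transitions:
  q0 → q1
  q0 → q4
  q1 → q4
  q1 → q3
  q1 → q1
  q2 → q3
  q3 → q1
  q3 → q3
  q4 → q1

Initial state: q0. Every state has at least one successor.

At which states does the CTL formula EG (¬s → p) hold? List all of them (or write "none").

States satisfying ¬s → p: {q0, q1, q2, q4}.
States satisfying EG (¬s → p): {q0, q1, q4}.

{q0, q1, q4}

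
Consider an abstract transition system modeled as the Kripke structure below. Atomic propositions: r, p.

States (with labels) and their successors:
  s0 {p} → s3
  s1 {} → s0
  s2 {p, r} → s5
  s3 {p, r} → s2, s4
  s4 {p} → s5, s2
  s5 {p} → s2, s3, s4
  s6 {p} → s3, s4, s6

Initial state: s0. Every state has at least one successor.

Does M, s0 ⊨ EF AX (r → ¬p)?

Yes

States satisfying AX (r → ¬p): {s1, s2}.
States satisfying EF AX (r → ¬p): {s0, s1, s2, s3, s4, s5, s6}.
Some path from s0 reaches a state where AX (r → ¬p) holds.
s0 ∈ Sat(EF AX (r → ¬p)).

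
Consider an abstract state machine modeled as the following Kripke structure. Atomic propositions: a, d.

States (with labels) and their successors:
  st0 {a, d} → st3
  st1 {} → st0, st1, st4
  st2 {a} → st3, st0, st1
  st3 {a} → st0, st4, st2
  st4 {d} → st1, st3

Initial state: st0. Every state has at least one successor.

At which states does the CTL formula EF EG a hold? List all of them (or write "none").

{st0, st1, st2, st3, st4}

States satisfying EG a: {st0, st2, st3}.
States satisfying EF EG a: {st0, st1, st2, st3, st4}.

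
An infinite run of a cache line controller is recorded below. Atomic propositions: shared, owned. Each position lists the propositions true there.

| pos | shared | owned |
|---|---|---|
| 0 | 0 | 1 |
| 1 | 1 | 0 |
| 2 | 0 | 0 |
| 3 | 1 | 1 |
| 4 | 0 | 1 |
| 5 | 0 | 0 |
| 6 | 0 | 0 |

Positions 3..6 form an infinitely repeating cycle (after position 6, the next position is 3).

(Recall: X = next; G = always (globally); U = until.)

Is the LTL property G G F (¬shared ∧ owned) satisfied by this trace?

Yes

G F (¬shared ∧ owned) holds at every position 0..6, and those are all positions ever visited, so G G F (¬shared ∧ owned) holds.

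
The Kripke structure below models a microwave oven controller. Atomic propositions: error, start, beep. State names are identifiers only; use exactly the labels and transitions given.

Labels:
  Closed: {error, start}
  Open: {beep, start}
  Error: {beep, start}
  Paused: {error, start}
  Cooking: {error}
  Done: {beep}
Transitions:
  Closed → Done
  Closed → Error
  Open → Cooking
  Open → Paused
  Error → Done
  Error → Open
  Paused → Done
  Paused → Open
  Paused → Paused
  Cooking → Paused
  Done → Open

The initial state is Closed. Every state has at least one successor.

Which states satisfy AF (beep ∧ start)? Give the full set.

{Closed, Open, Error, Done}

States satisfying beep ∧ start: {Open, Error}.
States satisfying AF (beep ∧ start): {Closed, Open, Error, Done}.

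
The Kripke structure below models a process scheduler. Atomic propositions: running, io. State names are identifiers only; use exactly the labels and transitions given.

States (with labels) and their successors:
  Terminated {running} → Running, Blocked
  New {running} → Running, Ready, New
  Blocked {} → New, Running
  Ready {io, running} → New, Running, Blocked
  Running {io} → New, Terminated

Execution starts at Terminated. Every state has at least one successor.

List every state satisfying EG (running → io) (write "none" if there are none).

none

States satisfying running → io: {Blocked, Ready, Running}.
States satisfying EG (running → io): ∅.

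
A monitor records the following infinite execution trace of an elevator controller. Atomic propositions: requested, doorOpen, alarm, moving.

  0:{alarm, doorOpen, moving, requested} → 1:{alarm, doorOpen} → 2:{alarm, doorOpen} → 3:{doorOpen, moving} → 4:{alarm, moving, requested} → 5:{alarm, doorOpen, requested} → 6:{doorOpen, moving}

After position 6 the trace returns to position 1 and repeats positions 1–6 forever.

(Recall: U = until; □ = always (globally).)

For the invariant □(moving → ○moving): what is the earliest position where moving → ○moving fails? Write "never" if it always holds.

At position 0 the labels are {alarm, doorOpen, moving, requested} and the next position 1 has {alarm, doorOpen}, so moving → ○moving is false there. This is the first violation.

0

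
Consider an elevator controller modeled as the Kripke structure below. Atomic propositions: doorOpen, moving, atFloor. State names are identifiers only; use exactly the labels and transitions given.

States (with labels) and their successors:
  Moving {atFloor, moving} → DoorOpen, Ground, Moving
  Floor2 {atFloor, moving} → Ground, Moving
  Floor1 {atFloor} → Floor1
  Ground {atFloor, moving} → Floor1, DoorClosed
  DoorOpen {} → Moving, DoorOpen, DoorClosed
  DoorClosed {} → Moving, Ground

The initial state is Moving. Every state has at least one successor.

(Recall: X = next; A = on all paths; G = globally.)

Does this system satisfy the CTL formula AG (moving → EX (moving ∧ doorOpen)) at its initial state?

States satisfying moving → EX (moving ∧ doorOpen): {Floor1, DoorOpen, DoorClosed}.
States satisfying AG (moving → EX (moving ∧ doorOpen)): {Floor1}.
Ground is reachable from Moving and violates moving → EX (moving ∧ doorOpen), so AG fails at Moving.
Moving ∉ Sat(AG (moving → EX (moving ∧ doorOpen))).

Violated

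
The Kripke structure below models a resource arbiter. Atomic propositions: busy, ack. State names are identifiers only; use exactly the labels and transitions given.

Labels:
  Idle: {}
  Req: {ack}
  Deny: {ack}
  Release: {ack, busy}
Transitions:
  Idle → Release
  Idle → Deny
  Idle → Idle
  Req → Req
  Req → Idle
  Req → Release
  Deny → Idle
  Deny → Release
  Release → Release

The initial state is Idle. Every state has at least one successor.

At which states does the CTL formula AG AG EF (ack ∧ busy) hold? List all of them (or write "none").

States satisfying AG EF (ack ∧ busy): {Idle, Req, Deny, Release}.
States satisfying AG AG EF (ack ∧ busy): {Idle, Req, Deny, Release}.

{Idle, Req, Deny, Release}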